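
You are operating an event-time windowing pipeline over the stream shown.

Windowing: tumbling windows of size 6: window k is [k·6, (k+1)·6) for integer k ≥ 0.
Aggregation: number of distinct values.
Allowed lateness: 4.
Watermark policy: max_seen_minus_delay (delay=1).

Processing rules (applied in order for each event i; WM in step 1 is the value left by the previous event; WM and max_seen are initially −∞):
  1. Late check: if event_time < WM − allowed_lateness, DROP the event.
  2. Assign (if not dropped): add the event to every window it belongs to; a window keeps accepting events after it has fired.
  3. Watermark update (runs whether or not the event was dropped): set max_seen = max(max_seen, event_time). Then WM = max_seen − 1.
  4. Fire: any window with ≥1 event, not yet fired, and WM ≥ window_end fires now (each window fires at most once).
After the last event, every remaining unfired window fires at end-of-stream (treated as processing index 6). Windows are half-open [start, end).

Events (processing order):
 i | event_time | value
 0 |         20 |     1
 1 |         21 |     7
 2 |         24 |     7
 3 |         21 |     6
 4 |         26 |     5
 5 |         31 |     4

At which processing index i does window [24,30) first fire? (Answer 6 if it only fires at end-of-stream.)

5

i=0 t=20 v=1: → [18,24); WM=19
i=1 t=21 v=7: → [18,24); WM=20
i=2 t=24 v=7: → [24,30); WM=23
i=3 t=21 v=6: → [18,24); WM=23
i=4 t=26 v=5: → [24,30); WM=25; [18,24) fires=3
i=5 t=31 v=4: → [30,36); WM=30; [24,30) fires=2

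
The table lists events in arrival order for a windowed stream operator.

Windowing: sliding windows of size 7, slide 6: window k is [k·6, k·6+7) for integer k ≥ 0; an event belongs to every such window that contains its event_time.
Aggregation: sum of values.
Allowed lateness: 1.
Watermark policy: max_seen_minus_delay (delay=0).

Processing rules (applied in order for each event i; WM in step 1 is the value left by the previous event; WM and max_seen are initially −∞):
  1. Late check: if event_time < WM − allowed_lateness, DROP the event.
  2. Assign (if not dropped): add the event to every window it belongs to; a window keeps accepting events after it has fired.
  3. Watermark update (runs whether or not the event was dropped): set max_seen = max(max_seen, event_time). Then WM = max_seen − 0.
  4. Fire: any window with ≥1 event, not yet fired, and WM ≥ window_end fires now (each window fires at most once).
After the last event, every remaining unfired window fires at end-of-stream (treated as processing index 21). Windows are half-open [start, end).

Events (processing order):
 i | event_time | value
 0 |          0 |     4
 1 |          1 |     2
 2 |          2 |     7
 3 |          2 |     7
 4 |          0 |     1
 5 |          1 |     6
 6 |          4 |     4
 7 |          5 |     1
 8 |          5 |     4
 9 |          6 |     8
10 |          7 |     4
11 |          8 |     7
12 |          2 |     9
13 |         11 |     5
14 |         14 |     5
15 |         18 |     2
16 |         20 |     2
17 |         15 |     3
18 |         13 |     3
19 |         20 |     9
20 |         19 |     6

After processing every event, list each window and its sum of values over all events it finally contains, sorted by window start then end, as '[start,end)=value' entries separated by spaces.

i=0 t=0 v=4: → [0,7); WM=0
i=1 t=1 v=2: → [0,7); WM=1
i=2 t=2 v=7: → [0,7); WM=2
i=3 t=2 v=7: → [0,7); WM=2
i=4 t=0 v=1: DROP (t<2-1); WM=2
i=5 t=1 v=6: → [0,7); WM=2
i=6 t=4 v=4: → [0,7); WM=4
i=7 t=5 v=1: → [0,7); WM=5
i=8 t=5 v=4: → [0,7); WM=5
i=9 t=6 v=8: → [6,13),[0,7); WM=6
i=10 t=7 v=4: → [6,13); WM=7; [0,7) fires=43
i=11 t=8 v=7: → [6,13); WM=8
i=12 t=2 v=9: DROP (t<8-1); WM=8
i=13 t=11 v=5: → [6,13); WM=11
i=14 t=14 v=5: → [12,19); WM=14; [6,13) fires=24
i=15 t=18 v=2: → [18,25),[12,19); WM=18
i=16 t=20 v=2: → [18,25); WM=20; [12,19) fires=7
i=17 t=15 v=3: DROP (t<20-1); WM=20
i=18 t=13 v=3: DROP (t<20-1); WM=20
i=19 t=20 v=9: → [18,25); WM=20
i=20 t=19 v=6: → [18,25); WM=20

[0,7)=43 [6,13)=24 [12,19)=7 [18,25)=19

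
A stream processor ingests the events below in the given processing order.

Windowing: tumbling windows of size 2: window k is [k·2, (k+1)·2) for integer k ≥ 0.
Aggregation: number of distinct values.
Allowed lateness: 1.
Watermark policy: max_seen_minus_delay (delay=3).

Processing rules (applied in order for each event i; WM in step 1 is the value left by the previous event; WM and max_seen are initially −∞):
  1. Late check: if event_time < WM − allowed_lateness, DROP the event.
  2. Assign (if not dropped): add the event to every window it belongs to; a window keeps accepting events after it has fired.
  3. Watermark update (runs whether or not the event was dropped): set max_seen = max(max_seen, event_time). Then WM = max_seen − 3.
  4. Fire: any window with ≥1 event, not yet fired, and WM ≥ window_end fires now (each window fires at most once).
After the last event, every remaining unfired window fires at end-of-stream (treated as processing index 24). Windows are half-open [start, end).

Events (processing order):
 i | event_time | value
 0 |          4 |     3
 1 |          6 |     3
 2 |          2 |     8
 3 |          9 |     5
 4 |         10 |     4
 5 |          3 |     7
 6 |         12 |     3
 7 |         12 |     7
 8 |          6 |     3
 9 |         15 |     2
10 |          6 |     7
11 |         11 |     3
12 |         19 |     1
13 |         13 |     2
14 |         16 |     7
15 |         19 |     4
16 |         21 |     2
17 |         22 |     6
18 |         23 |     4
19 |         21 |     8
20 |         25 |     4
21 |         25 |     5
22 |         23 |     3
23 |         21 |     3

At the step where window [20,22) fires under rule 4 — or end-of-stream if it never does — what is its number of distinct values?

2

i=0 t=4 v=3: → [4,6); WM=1
i=1 t=6 v=3: → [6,8); WM=3
i=2 t=2 v=8: → [2,4); WM=3
i=3 t=9 v=5: → [8,10); WM=6; [2,4) fires=1 [4,6) fires=1
i=4 t=10 v=4: → [10,12); WM=7
i=5 t=3 v=7: DROP (t<7-1); WM=7
i=6 t=12 v=3: → [12,14); WM=9; [6,8) fires=1
i=7 t=12 v=7: → [12,14); WM=9
i=8 t=6 v=3: DROP (t<9-1); WM=9
i=9 t=15 v=2: → [14,16); WM=12; [8,10) fires=1 [10,12) fires=1
i=10 t=6 v=7: DROP (t<12-1); WM=12
i=11 t=11 v=3: → [10,12); WM=12
i=12 t=19 v=1: → [18,20); WM=16; [12,14) fires=2 [14,16) fires=1
i=13 t=13 v=2: DROP (t<16-1); WM=16
i=14 t=16 v=7: → [16,18); WM=16
i=15 t=19 v=4: → [18,20); WM=16
i=16 t=21 v=2: → [20,22); WM=18; [16,18) fires=1
i=17 t=22 v=6: → [22,24); WM=19
i=18 t=23 v=4: → [22,24); WM=20; [18,20) fires=2
i=19 t=21 v=8: → [20,22); WM=20
i=20 t=25 v=4: → [24,26); WM=22; [20,22) fires=2
i=21 t=25 v=5: → [24,26); WM=22
i=22 t=23 v=3: → [22,24); WM=22
i=23 t=21 v=3: → [20,22); WM=22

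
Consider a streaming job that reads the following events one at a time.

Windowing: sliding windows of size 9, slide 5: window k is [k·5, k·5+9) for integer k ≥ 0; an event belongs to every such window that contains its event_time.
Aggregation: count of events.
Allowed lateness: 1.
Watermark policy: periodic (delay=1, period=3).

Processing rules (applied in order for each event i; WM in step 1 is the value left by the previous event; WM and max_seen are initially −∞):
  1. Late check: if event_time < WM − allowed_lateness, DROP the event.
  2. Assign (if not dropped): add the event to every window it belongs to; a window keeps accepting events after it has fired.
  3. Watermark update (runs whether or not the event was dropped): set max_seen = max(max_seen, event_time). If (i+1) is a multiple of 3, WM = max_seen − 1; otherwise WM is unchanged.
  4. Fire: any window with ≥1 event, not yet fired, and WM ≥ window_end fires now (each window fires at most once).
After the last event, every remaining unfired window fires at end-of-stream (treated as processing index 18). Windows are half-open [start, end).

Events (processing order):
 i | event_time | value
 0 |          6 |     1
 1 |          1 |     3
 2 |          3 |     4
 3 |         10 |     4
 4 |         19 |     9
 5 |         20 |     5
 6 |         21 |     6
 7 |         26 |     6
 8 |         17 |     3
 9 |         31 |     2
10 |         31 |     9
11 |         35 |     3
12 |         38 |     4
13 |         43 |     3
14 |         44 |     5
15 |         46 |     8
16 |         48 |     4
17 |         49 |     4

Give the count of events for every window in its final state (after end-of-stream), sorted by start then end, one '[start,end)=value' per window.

i=0 t=6 v=1: → [5,14),[0,9); WM=−∞
i=1 t=1 v=3: → [0,9); WM=−∞
i=2 t=3 v=4: → [0,9); WM=5
i=3 t=10 v=4: → [10,19),[5,14); WM=5
i=4 t=19 v=9: → [15,24); WM=5
i=5 t=20 v=5: → [20,29),[15,24); WM=19; [0,9) fires=3 [5,14) fires=2 [10,19) fires=1
i=6 t=21 v=6: → [20,29),[15,24); WM=19
i=7 t=26 v=6: → [25,34),[20,29); WM=19
i=8 t=17 v=3: DROP (t<19-1); WM=25; [15,24) fires=3
i=9 t=31 v=2: → [30,39),[25,34); WM=25
i=10 t=31 v=9: → [30,39),[25,34); WM=25
i=11 t=35 v=3: → [35,44),[30,39); WM=34; [20,29) fires=3 [25,34) fires=3
i=12 t=38 v=4: → [35,44),[30,39); WM=34
i=13 t=43 v=3: → [40,49),[35,44); WM=34
i=14 t=44 v=5: → [40,49); WM=43; [30,39) fires=4
i=15 t=46 v=8: → [45,54),[40,49); WM=43
i=16 t=48 v=4: → [45,54),[40,49); WM=43
i=17 t=49 v=4: → [45,54); WM=48; [35,44) fires=3

[0,9)=3 [5,14)=2 [10,19)=1 [15,24)=3 [20,29)=3 [25,34)=3 [30,39)=4 [35,44)=3 [40,49)=4 [45,54)=3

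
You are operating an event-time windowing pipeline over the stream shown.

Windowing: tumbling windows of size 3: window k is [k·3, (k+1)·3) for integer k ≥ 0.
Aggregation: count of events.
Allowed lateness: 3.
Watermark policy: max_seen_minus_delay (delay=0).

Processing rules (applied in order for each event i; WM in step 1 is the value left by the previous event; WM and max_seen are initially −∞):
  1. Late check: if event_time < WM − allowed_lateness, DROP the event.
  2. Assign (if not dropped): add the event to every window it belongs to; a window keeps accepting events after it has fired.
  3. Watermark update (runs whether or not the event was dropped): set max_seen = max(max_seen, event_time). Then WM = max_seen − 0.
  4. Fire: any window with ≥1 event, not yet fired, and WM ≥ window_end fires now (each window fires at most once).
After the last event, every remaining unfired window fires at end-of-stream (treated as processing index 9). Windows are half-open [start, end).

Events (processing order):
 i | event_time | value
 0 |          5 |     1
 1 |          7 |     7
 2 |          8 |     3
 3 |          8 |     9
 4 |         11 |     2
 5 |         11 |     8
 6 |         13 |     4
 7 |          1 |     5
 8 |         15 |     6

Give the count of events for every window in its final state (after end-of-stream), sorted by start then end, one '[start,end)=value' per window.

i=0 t=5 v=1: → [3,6); WM=5
i=1 t=7 v=7: → [6,9); WM=7; [3,6) fires=1
i=2 t=8 v=3: → [6,9); WM=8
i=3 t=8 v=9: → [6,9); WM=8
i=4 t=11 v=2: → [9,12); WM=11; [6,9) fires=3
i=5 t=11 v=8: → [9,12); WM=11
i=6 t=13 v=4: → [12,15); WM=13; [9,12) fires=2
i=7 t=1 v=5: DROP (t<13-3); WM=13
i=8 t=15 v=6: → [15,18); WM=15; [12,15) fires=1

[3,6)=1 [6,9)=3 [9,12)=2 [12,15)=1 [15,18)=1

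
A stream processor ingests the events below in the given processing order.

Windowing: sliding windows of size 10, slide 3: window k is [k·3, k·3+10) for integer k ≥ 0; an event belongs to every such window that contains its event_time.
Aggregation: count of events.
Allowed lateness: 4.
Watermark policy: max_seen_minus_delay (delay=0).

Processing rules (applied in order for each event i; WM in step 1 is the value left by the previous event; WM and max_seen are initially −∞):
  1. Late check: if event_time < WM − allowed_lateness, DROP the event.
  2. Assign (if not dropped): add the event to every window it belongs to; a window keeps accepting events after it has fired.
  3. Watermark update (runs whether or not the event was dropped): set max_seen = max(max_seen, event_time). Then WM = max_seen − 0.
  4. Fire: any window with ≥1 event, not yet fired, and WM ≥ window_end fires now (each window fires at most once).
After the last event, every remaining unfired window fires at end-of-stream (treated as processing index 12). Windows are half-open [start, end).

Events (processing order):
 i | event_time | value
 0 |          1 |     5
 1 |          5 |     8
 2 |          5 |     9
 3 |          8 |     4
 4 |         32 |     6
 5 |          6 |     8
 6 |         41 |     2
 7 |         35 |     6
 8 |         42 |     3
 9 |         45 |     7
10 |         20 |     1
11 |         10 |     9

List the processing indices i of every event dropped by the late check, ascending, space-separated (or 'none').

i=0 t=1 v=5: → [0,10); WM=1
i=1 t=5 v=8: → [3,13),[0,10); WM=5
i=2 t=5 v=9: → [3,13),[0,10); WM=5
i=3 t=8 v=4: → [6,16),[3,13),[0,10); WM=8
i=4 t=32 v=6: → [30,40),[27,37),[24,34); WM=32; [0,10) fires=4 [3,13) fires=3 [6,16) fires=1
i=5 t=6 v=8: DROP (t<32-4); WM=32
i=6 t=41 v=2: → [39,49),[36,46),[33,43); WM=41; [24,34) fires=1 [27,37) fires=1 [30,40) fires=1
i=7 t=35 v=6: DROP (t<41-4); WM=41
i=8 t=42 v=3: → [42,52),[39,49),[36,46),[33,43); WM=42
i=9 t=45 v=7: → [45,55),[42,52),[39,49),[36,46); WM=45; [33,43) fires=2
i=10 t=20 v=1: DROP (t<45-4); WM=45
i=11 t=10 v=9: DROP (t<45-4); WM=45

5 7 10 11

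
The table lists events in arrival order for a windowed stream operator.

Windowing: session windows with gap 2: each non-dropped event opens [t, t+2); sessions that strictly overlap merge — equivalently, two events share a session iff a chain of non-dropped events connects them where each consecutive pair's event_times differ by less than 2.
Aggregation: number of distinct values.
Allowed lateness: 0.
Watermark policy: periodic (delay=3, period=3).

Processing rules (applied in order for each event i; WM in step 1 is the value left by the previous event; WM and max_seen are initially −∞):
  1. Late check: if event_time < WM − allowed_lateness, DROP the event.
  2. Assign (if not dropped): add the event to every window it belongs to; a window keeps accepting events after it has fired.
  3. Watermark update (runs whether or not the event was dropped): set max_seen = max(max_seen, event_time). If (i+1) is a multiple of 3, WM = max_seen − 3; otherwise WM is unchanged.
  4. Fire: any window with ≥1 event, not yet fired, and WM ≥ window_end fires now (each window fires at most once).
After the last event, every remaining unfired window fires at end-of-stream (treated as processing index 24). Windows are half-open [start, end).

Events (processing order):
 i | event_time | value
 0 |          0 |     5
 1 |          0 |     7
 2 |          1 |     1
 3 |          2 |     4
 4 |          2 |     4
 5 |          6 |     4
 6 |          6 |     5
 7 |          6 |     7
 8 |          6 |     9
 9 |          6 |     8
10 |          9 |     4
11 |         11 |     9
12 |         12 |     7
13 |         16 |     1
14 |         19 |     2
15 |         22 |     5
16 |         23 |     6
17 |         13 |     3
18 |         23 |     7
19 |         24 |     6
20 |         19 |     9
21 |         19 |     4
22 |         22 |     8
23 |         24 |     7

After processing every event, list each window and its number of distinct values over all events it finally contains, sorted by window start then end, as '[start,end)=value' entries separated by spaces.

[0,4)=4 [6,8)=5 [9,11)=1 [11,14)=2 [16,18)=1 [19,21)=1 [22,26)=4

i=0 t=0 v=5: → [0,2); WM=−∞
i=1 t=0 v=7: → [0,2); WM=−∞
i=2 t=1 v=1: → [0,3); WM=-2
i=3 t=2 v=4: → [0,4); WM=-2
i=4 t=2 v=4: → [0,4); WM=-2
i=5 t=6 v=4: → [6,8); WM=3
i=6 t=6 v=5: → [6,8); WM=3
i=7 t=6 v=7: → [6,8); WM=3
i=8 t=6 v=9: → [6,8); WM=3
i=9 t=6 v=8: → [6,8); WM=3
i=10 t=9 v=4: → [9,11); WM=3
i=11 t=11 v=9: → [11,13); WM=8
i=12 t=12 v=7: → [11,14); WM=8
i=13 t=16 v=1: → [16,18); WM=8
i=14 t=19 v=2: → [19,21); WM=16
i=15 t=22 v=5: → [22,24); WM=16
i=16 t=23 v=6: → [22,25); WM=16
i=17 t=13 v=3: DROP (t<16-0); WM=20
i=18 t=23 v=7: → [22,25); WM=20
i=19 t=24 v=6: → [22,26); WM=20
i=20 t=19 v=9: DROP (t<20-0); WM=21
i=21 t=19 v=4: DROP (t<21-0); WM=21
i=22 t=22 v=8: → [22,26); WM=21
i=23 t=24 v=7: → [22,26); WM=21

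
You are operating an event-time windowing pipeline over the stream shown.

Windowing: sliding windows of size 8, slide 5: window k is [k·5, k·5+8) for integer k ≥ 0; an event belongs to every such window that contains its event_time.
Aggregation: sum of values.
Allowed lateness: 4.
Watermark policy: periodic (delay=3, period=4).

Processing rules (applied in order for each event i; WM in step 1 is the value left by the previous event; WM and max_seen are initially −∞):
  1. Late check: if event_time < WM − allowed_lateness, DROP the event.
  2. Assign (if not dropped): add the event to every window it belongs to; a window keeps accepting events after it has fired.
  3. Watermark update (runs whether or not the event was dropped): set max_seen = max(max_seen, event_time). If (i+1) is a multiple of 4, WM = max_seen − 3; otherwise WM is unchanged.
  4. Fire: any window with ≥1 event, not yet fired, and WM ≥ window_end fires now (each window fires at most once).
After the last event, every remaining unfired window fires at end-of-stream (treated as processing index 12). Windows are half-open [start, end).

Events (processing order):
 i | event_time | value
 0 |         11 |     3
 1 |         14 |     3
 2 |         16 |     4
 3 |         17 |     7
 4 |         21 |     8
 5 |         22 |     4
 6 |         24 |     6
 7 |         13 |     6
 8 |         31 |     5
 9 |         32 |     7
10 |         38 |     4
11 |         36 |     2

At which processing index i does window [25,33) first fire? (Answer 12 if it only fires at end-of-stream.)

i=0 t=11 v=3: → [10,18),[5,13); WM=−∞
i=1 t=14 v=3: → [10,18); WM=−∞
i=2 t=16 v=4: → [15,23),[10,18); WM=−∞
i=3 t=17 v=7: → [15,23),[10,18); WM=14; [5,13) fires=3
i=4 t=21 v=8: → [20,28),[15,23); WM=14
i=5 t=22 v=4: → [20,28),[15,23); WM=14
i=6 t=24 v=6: → [20,28); WM=14
i=7 t=13 v=6: → [10,18); WM=21; [10,18) fires=23
i=8 t=31 v=5: → [30,38),[25,33); WM=21
i=9 t=32 v=7: → [30,38),[25,33); WM=21
i=10 t=38 v=4: → [35,43); WM=21
i=11 t=36 v=2: → [35,43),[30,38); WM=35; [15,23) fires=23 [20,28) fires=18 [25,33) fires=12

11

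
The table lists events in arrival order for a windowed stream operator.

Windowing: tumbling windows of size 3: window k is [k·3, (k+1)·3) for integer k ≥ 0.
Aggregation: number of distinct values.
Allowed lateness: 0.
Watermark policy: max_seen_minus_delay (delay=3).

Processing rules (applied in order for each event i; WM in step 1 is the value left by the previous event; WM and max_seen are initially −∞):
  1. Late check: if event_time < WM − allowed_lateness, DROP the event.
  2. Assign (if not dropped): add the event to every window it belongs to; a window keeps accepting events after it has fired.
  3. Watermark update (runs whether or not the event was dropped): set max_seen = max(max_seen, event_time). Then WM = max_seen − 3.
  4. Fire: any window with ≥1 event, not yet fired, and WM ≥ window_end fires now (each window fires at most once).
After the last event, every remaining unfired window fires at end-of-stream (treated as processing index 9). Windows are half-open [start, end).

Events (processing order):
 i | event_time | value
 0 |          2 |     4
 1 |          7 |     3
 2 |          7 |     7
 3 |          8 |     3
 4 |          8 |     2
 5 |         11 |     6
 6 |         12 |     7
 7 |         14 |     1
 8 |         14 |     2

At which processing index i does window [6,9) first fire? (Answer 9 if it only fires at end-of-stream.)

6

i=0 t=2 v=4: → [0,3); WM=-1
i=1 t=7 v=3: → [6,9); WM=4; [0,3) fires=1
i=2 t=7 v=7: → [6,9); WM=4
i=3 t=8 v=3: → [6,9); WM=5
i=4 t=8 v=2: → [6,9); WM=5
i=5 t=11 v=6: → [9,12); WM=8
i=6 t=12 v=7: → [12,15); WM=9; [6,9) fires=3
i=7 t=14 v=1: → [12,15); WM=11
i=8 t=14 v=2: → [12,15); WM=11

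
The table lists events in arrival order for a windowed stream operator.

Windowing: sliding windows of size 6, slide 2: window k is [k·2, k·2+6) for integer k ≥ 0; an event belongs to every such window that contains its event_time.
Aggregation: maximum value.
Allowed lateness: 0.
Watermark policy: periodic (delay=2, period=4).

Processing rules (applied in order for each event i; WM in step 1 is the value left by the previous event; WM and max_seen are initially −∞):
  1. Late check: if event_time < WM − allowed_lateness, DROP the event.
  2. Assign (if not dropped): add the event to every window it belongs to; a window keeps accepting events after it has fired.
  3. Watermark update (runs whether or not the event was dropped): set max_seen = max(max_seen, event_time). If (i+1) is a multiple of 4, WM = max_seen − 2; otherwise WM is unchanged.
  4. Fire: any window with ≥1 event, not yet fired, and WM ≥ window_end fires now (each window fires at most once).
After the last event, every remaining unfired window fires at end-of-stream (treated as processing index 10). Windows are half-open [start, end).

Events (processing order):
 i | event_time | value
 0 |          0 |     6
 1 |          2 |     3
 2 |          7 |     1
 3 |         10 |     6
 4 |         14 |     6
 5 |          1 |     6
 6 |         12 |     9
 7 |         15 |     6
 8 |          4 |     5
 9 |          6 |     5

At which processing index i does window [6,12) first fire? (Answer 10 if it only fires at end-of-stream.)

7

i=0 t=0 v=6: → [0,6); WM=−∞
i=1 t=2 v=3: → [2,8),[0,6); WM=−∞
i=2 t=7 v=1: → [6,12),[4,10),[2,8); WM=−∞
i=3 t=10 v=6: → [10,16),[8,14),[6,12); WM=8; [0,6) fires=6 [2,8) fires=3
i=4 t=14 v=6: → [14,20),[12,18),[10,16); WM=8
i=5 t=1 v=6: DROP (t<8-0); WM=8
i=6 t=12 v=9: → [12,18),[10,16),[8,14); WM=8
i=7 t=15 v=6: → [14,20),[12,18),[10,16); WM=13; [4,10) fires=1 [6,12) fires=6
i=8 t=4 v=5: DROP (t<13-0); WM=13
i=9 t=6 v=5: DROP (t<13-0); WM=13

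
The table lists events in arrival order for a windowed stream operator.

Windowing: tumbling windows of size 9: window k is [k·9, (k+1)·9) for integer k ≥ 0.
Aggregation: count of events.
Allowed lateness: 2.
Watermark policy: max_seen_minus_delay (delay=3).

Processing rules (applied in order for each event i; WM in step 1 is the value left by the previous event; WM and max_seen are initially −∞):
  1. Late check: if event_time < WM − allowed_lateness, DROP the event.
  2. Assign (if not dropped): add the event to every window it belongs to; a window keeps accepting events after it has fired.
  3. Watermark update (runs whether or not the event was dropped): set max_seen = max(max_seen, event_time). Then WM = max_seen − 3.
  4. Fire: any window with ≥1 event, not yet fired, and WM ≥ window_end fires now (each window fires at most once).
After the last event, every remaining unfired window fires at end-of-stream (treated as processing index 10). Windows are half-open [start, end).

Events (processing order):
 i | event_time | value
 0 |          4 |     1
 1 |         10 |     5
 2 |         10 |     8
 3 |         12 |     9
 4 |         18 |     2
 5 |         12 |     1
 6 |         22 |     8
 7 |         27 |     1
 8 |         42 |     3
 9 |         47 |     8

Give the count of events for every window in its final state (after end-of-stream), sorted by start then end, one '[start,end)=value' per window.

[0,9)=1 [9,18)=3 [18,27)=2 [27,36)=1 [36,45)=1 [45,54)=1

i=0 t=4 v=1: → [0,9); WM=1
i=1 t=10 v=5: → [9,18); WM=7
i=2 t=10 v=8: → [9,18); WM=7
i=3 t=12 v=9: → [9,18); WM=9; [0,9) fires=1
i=4 t=18 v=2: → [18,27); WM=15
i=5 t=12 v=1: DROP (t<15-2); WM=15
i=6 t=22 v=8: → [18,27); WM=19; [9,18) fires=3
i=7 t=27 v=1: → [27,36); WM=24
i=8 t=42 v=3: → [36,45); WM=39; [18,27) fires=2 [27,36) fires=1
i=9 t=47 v=8: → [45,54); WM=44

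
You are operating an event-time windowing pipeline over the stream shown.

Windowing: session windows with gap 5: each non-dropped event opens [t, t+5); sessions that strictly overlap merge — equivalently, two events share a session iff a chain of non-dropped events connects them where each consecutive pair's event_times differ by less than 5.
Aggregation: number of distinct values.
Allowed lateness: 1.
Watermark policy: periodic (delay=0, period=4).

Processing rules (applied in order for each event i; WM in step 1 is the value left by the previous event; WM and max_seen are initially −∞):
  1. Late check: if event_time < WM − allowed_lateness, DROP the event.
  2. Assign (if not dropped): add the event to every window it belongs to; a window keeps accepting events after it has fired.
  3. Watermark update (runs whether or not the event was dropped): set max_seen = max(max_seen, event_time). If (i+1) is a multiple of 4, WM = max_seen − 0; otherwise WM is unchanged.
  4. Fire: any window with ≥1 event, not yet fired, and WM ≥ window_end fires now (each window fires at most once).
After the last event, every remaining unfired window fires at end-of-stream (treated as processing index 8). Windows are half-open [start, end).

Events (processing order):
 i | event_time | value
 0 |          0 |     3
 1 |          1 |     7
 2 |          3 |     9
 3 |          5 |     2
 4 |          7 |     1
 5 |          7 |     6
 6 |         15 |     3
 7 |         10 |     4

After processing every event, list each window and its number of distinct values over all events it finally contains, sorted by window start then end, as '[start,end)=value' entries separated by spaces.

[0,15)=7 [15,20)=1

i=0 t=0 v=3: → [0,5); WM=−∞
i=1 t=1 v=7: → [0,6); WM=−∞
i=2 t=3 v=9: → [0,8); WM=−∞
i=3 t=5 v=2: → [0,10); WM=5
i=4 t=7 v=1: → [0,12); WM=5
i=5 t=7 v=6: → [0,12); WM=5
i=6 t=15 v=3: → [15,20); WM=5
i=7 t=10 v=4: → [0,15); WM=15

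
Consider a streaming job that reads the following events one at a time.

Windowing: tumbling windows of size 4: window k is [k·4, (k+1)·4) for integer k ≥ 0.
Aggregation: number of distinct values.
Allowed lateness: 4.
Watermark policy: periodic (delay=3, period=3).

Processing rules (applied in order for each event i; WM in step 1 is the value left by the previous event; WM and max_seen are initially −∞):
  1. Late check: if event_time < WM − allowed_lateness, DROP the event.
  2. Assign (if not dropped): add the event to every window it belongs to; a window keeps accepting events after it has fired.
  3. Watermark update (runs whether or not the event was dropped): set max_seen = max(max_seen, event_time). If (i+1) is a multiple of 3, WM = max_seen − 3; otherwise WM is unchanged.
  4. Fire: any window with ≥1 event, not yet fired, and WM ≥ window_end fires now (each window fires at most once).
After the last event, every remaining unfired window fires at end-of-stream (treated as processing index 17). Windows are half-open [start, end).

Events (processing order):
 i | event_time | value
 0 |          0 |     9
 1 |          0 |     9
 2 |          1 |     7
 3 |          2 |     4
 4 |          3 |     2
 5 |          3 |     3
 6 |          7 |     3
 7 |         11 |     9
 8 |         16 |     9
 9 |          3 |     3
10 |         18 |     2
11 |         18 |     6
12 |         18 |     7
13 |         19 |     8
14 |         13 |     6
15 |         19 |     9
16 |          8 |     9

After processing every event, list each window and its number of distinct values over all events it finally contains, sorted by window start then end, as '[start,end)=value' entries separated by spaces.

[0,4)=5 [4,8)=1 [8,12)=1 [12,16)=1 [16,20)=5

i=0 t=0 v=9: → [0,4); WM=−∞
i=1 t=0 v=9: → [0,4); WM=−∞
i=2 t=1 v=7: → [0,4); WM=-2
i=3 t=2 v=4: → [0,4); WM=-2
i=4 t=3 v=2: → [0,4); WM=-2
i=5 t=3 v=3: → [0,4); WM=0
i=6 t=7 v=3: → [4,8); WM=0
i=7 t=11 v=9: → [8,12); WM=0
i=8 t=16 v=9: → [16,20); WM=13; [0,4) fires=5 [4,8) fires=1 [8,12) fires=1
i=9 t=3 v=3: DROP (t<13-4); WM=13
i=10 t=18 v=2: → [16,20); WM=13
i=11 t=18 v=6: → [16,20); WM=15
i=12 t=18 v=7: → [16,20); WM=15
i=13 t=19 v=8: → [16,20); WM=15
i=14 t=13 v=6: → [12,16); WM=16; [12,16) fires=1
i=15 t=19 v=9: → [16,20); WM=16
i=16 t=8 v=9: DROP (t<16-4); WM=16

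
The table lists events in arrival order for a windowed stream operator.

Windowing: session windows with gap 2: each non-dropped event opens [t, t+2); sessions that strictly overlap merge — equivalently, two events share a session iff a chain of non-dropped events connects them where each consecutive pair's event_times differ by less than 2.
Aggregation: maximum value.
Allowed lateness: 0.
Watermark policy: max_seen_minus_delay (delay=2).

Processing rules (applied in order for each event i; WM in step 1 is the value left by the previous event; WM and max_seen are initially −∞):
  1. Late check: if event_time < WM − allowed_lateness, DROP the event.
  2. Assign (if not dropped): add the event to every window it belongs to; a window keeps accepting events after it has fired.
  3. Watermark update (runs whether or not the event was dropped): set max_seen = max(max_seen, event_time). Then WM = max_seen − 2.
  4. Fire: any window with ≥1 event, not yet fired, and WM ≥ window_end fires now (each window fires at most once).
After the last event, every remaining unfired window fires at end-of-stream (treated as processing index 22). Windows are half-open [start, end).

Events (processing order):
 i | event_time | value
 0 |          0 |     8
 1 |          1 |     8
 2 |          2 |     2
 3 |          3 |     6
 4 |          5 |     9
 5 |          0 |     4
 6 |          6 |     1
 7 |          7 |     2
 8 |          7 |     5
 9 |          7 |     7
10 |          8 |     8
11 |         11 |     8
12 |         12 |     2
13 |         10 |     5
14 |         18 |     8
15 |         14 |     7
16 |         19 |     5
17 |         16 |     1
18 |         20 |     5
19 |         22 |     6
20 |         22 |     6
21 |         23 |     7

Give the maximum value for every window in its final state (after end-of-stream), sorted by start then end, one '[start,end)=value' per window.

i=0 t=0 v=8: → [0,2); WM=-2
i=1 t=1 v=8: → [0,3); WM=-1
i=2 t=2 v=2: → [0,4); WM=0
i=3 t=3 v=6: → [0,5); WM=1
i=4 t=5 v=9: → [5,7); WM=3
i=5 t=0 v=4: DROP (t<3-0); WM=3
i=6 t=6 v=1: → [5,8); WM=4
i=7 t=7 v=2: → [5,9); WM=5
i=8 t=7 v=5: → [5,9); WM=5
i=9 t=7 v=7: → [5,9); WM=5
i=10 t=8 v=8: → [5,10); WM=6
i=11 t=11 v=8: → [11,13); WM=9
i=12 t=12 v=2: → [11,14); WM=10
i=13 t=10 v=5: → [10,14); WM=10
i=14 t=18 v=8: → [18,20); WM=16
i=15 t=14 v=7: DROP (t<16-0); WM=16
i=16 t=19 v=5: → [18,21); WM=17
i=17 t=16 v=1: DROP (t<17-0); WM=17
i=18 t=20 v=5: → [18,22); WM=18
i=19 t=22 v=6: → [22,24); WM=20
i=20 t=22 v=6: → [22,24); WM=20
i=21 t=23 v=7: → [22,25); WM=21

[0,5)=8 [5,10)=9 [10,14)=8 [18,22)=8 [22,25)=7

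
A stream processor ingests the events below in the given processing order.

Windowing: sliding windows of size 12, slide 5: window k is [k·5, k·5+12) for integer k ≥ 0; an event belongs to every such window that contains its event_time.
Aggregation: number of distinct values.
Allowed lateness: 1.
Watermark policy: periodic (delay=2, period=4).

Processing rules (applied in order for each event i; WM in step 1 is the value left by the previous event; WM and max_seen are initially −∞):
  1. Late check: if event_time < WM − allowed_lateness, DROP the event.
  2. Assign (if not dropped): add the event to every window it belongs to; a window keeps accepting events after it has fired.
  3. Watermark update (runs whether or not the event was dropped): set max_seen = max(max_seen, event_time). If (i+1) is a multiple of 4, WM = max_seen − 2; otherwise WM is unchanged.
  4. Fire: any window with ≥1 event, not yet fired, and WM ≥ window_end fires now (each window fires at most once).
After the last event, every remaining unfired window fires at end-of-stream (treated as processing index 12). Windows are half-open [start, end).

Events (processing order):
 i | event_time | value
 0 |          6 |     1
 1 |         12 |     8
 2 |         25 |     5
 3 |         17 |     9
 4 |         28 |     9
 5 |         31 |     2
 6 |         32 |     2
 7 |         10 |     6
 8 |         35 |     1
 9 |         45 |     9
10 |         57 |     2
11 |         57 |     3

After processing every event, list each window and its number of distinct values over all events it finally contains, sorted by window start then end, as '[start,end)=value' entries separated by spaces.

[0,12)=1 [5,17)=2 [10,22)=2 [15,27)=2 [20,32)=3 [25,37)=4 [30,42)=2 [35,47)=2 [40,52)=1 [45,57)=1 [50,62)=2 [55,67)=2

i=0 t=6 v=1: → [5,17),[0,12); WM=−∞
i=1 t=12 v=8: → [10,22),[5,17); WM=−∞
i=2 t=25 v=5: → [25,37),[20,32),[15,27); WM=−∞
i=3 t=17 v=9: → [15,27),[10,22); WM=23; [0,12) fires=1 [5,17) fires=2 [10,22) fires=2
i=4 t=28 v=9: → [25,37),[20,32); WM=23
i=5 t=31 v=2: → [30,42),[25,37),[20,32); WM=23
i=6 t=32 v=2: → [30,42),[25,37); WM=23
i=7 t=10 v=6: DROP (t<23-1); WM=30; [15,27) fires=2
i=8 t=35 v=1: → [35,47),[30,42),[25,37); WM=30
i=9 t=45 v=9: → [45,57),[40,52),[35,47); WM=30
i=10 t=57 v=2: → [55,67),[50,62); WM=30
i=11 t=57 v=3: → [55,67),[50,62); WM=55; [20,32) fires=3 [25,37) fires=4 [30,42) fires=2 [35,47) fires=2 [40,52) fires=1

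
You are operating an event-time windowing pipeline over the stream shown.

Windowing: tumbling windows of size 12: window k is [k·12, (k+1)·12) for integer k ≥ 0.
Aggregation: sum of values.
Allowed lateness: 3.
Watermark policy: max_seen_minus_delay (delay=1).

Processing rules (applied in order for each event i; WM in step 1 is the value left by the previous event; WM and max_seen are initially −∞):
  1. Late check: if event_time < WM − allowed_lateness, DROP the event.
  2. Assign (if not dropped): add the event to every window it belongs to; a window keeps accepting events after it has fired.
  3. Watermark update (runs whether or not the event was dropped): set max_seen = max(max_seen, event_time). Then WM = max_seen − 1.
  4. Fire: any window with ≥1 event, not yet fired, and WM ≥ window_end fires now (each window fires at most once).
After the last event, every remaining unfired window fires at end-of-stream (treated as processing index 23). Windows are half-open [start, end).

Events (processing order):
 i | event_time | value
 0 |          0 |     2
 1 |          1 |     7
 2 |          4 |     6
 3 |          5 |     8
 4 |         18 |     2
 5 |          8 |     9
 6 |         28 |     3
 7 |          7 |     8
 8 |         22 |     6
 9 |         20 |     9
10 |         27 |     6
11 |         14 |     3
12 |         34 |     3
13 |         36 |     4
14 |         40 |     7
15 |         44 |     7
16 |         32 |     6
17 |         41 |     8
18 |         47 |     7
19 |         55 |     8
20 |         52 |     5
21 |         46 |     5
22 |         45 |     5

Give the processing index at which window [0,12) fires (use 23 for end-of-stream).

i=0 t=0 v=2: → [0,12); WM=-1
i=1 t=1 v=7: → [0,12); WM=0
i=2 t=4 v=6: → [0,12); WM=3
i=3 t=5 v=8: → [0,12); WM=4
i=4 t=18 v=2: → [12,24); WM=17; [0,12) fires=23
i=5 t=8 v=9: DROP (t<17-3); WM=17
i=6 t=28 v=3: → [24,36); WM=27; [12,24) fires=2
i=7 t=7 v=8: DROP (t<27-3); WM=27
i=8 t=22 v=6: DROP (t<27-3); WM=27
i=9 t=20 v=9: DROP (t<27-3); WM=27
i=10 t=27 v=6: → [24,36); WM=27
i=11 t=14 v=3: DROP (t<27-3); WM=27
i=12 t=34 v=3: → [24,36); WM=33
i=13 t=36 v=4: → [36,48); WM=35
i=14 t=40 v=7: → [36,48); WM=39; [24,36) fires=12
i=15 t=44 v=7: → [36,48); WM=43
i=16 t=32 v=6: DROP (t<43-3); WM=43
i=17 t=41 v=8: → [36,48); WM=43
i=18 t=47 v=7: → [36,48); WM=46
i=19 t=55 v=8: → [48,60); WM=54; [36,48) fires=33
i=20 t=52 v=5: → [48,60); WM=54
i=21 t=46 v=5: DROP (t<54-3); WM=54
i=22 t=45 v=5: DROP (t<54-3); WM=54

4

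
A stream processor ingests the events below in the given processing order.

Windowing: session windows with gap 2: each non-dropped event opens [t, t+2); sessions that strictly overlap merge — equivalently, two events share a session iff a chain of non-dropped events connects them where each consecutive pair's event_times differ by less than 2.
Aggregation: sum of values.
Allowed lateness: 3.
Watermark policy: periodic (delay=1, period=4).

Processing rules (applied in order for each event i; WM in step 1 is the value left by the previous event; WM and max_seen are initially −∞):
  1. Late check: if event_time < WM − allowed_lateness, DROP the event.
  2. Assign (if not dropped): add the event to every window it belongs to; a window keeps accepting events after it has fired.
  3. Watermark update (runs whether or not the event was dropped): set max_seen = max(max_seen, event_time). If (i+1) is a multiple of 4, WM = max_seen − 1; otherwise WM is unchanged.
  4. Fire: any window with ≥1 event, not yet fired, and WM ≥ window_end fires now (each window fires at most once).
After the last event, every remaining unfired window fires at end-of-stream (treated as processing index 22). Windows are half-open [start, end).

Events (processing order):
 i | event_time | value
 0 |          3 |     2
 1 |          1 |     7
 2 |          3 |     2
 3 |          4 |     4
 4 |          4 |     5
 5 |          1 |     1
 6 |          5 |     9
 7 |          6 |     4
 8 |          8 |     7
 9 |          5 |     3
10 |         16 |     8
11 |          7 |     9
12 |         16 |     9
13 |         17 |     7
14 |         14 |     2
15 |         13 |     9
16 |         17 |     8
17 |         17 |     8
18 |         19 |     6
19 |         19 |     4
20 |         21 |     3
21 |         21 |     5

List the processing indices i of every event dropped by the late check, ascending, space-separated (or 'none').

none

i=0 t=3 v=2: → [3,5); WM=−∞
i=1 t=1 v=7: → [1,3); WM=−∞
i=2 t=3 v=2: → [3,5); WM=−∞
i=3 t=4 v=4: → [3,6); WM=3
i=4 t=4 v=5: → [3,6); WM=3
i=5 t=1 v=1: → [1,3); WM=3
i=6 t=5 v=9: → [3,7); WM=3
i=7 t=6 v=4: → [3,8); WM=5
i=8 t=8 v=7: → [8,10); WM=5
i=9 t=5 v=3: → [3,8); WM=5
i=10 t=16 v=8: → [16,18); WM=5
i=11 t=7 v=9: → [3,10); WM=15
i=12 t=16 v=9: → [16,18); WM=15
i=13 t=17 v=7: → [16,19); WM=15
i=14 t=14 v=2: → [14,16); WM=15
i=15 t=13 v=9: → [13,16); WM=16
i=16 t=17 v=8: → [16,19); WM=16
i=17 t=17 v=8: → [16,19); WM=16
i=18 t=19 v=6: → [19,21); WM=16
i=19 t=19 v=4: → [19,21); WM=18
i=20 t=21 v=3: → [21,23); WM=18
i=21 t=21 v=5: → [21,23); WM=18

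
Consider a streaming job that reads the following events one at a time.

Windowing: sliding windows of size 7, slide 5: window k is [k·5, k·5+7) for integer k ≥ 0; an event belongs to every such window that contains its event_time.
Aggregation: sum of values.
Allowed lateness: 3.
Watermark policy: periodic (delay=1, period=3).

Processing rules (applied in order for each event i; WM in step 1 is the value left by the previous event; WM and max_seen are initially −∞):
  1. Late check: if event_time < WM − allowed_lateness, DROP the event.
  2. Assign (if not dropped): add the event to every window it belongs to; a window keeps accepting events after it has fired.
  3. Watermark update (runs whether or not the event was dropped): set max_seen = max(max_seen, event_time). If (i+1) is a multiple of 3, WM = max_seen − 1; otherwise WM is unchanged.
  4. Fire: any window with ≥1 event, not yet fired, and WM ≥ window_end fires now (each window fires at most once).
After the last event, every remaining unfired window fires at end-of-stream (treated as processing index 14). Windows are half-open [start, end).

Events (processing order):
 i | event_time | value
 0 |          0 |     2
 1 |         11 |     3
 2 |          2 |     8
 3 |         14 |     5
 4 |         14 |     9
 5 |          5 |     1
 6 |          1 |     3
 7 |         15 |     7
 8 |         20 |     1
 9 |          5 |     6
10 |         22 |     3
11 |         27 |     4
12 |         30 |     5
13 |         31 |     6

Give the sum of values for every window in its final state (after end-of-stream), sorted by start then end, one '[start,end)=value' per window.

[0,7)=10 [5,12)=3 [10,17)=24 [15,22)=8 [20,27)=4 [25,32)=15 [30,37)=11

i=0 t=0 v=2: → [0,7); WM=−∞
i=1 t=11 v=3: → [10,17),[5,12); WM=−∞
i=2 t=2 v=8: → [0,7); WM=10; [0,7) fires=10
i=3 t=14 v=5: → [10,17); WM=10
i=4 t=14 v=9: → [10,17); WM=10
i=5 t=5 v=1: DROP (t<10-3); WM=13; [5,12) fires=3
i=6 t=1 v=3: DROP (t<13-3); WM=13
i=7 t=15 v=7: → [15,22),[10,17); WM=13
i=8 t=20 v=1: → [20,27),[15,22); WM=19; [10,17) fires=24
i=9 t=5 v=6: DROP (t<19-3); WM=19
i=10 t=22 v=3: → [20,27); WM=19
i=11 t=27 v=4: → [25,32); WM=26; [15,22) fires=8
i=12 t=30 v=5: → [30,37),[25,32); WM=26
i=13 t=31 v=6: → [30,37),[25,32); WM=26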